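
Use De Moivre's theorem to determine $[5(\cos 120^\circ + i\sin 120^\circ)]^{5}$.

By De Moivre: z^n = r^n(cos(nθ) + i sin(nθ))
= 5^5(cos(5*120°) + i sin(5*120°))
= 3125(cos 240° + i sin 240°)
= -3125/2 - (3125*sqrt(3)/2)i


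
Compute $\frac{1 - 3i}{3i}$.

Multiply numerator and denominator by conjugate (-3i):
= (1 - 3i)(-3i) / (0^2 + 3^2)
= (-9 - 3i) / 9
Divide through by 3: (-3 - i) / 3
= -1 - (1/3)i


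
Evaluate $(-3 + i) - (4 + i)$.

(-3 - 4) + (1 - 1)i = -7


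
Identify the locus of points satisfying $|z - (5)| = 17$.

|z - z0| = r describes a circle centered at z0 with radius r
Here z0 = 5 and r = 17
Locus: Circle centered at (5, 0) with radius 17


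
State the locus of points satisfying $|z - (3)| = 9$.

|z - z0| = r describes a circle centered at z0 with radius r
Here z0 = 3 and r = 9
Locus: Circle centered at (3, 0) with radius 9


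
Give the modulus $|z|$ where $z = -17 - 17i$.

|z| = sqrt(a^2 + b^2) = sqrt((-17)^2 + (-17)^2) = sqrt(578) = sqrt(578)


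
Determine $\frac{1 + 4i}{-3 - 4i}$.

Multiply numerator and denominator by conjugate (-3 + 4i):
= (1 + 4i)(-3 + 4i) / ((-3)^2 + (-4)^2)
= (-19 - 8i) / 25
= -19/25 - (8/25)i


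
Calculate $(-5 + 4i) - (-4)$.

(-5 - (-4)) + (4 - 0)i = -1 + 4i


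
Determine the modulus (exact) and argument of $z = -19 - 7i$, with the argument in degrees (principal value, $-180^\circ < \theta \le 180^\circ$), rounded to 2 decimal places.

|z| = sqrt((-19)^2 + (-7)^2) = sqrt(410)
arg(z) = arctan(b/a) = arctan(-7/-19) (quadrant-adjusted) = -159.78°


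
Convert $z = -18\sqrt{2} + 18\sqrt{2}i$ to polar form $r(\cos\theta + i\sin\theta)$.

r = |z| = sqrt(a^2 + b^2) = sqrt((-18*sqrt(2))^2 + (18*sqrt(2))^2) = sqrt(648 + 648) = sqrt(1296) = 36
θ = arctan(b/a) = arctan(25.4558/-25.4558) (quadrant-adjusted) = 135°
z = 36(cos 135° + i sin 135°)


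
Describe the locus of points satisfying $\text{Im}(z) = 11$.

Im(z) = y where z = x + yi; the equation y = 11 is satisfied by all points with that y-coordinate
Locus: Horizontal line y = 11


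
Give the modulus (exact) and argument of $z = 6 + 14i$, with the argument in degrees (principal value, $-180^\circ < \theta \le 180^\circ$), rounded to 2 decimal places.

|z| = sqrt(6^2 + 14^2) = sqrt(232)
arg(z) = arctan(b/a) = arctan(14/6) (quadrant-adjusted) = 66.80°


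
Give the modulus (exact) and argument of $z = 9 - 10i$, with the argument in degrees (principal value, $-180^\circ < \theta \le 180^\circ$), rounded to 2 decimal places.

|z| = sqrt(9^2 + (-10)^2) = sqrt(181)
arg(z) = arctan(b/a) = arctan(-10/9) (quadrant-adjusted) = -48.01°


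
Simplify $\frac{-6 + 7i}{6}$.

Divisor is real, so divide each part by 6:
= -1 + (7/6)i


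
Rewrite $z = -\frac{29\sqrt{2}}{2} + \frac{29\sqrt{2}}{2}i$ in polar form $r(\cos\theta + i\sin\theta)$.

r = |z| = sqrt(a^2 + b^2) = sqrt((-29*sqrt(2)/2)^2 + (29*sqrt(2)/2)^2) = sqrt(841/2 + 841/2) = sqrt(841) = 29
θ = arctan(b/a) = arctan(20.5061/-20.5061) (quadrant-adjusted) = 135°
z = 29(cos 135° + i sin 135°)


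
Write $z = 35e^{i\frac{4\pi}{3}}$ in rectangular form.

a = r cos θ = 35 * -1/2 = -35/2
b = r sin θ = 35 * -sqrt(3)/2 = -35*sqrt(3)/2
z = -35/2 - (35*sqrt(3)/2)i


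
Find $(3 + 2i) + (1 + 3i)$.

(3 + 1) + (2 + 3)i = 4 + 5i


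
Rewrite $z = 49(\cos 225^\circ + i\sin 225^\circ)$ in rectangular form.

a = r cos θ = 49 * -sqrt(2)/2 = -49*sqrt(2)/2
b = r sin θ = 49 * -sqrt(2)/2 = -49*sqrt(2)/2
z = -49*sqrt(2)/2 - (49*sqrt(2)/2)i


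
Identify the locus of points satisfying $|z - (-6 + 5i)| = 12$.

|z - z0| = r describes a circle centered at z0 with radius r
Here z0 = -6 + 5i and r = 12
Locus: Circle centered at (-6, 5) with radius 12


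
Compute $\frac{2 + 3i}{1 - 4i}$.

Multiply numerator and denominator by conjugate (1 + 4i):
= (2 + 3i)(1 + 4i) / (1^2 + (-4)^2)
= (-10 + 11i) / 17
= -10/17 + (11/17)i


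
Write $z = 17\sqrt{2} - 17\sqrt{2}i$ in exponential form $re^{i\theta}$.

r = |z| = sqrt((17*sqrt(2))^2 + (-17*sqrt(2))^2) = sqrt(578 + 578) = sqrt(1156) = 34
θ = arctan(b/a) = arctan(-24.0416/24.0416) (quadrant-adjusted) = -45° = -π/4
z = 34e^(-i*π/4)


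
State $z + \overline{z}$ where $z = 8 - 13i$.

z + conjugate(z) = (a + bi) + (a - bi) = 2a
= 2 * 8 = 16


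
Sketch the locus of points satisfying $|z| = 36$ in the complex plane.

|z| = 36 means sqrt(x^2 + y^2) = 36
This is a circle of radius 36 centered at the origin


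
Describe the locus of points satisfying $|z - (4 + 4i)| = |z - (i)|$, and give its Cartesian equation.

|z - z1| = |z - z2| means z is equidistant from z1 and z2,
i.e. the perpendicular bisector of the segment from (4, 4) to (0, 1) (midpoint (2, 5/2)).
With z = x + yi, square both sides:
(x - 4)^2 + (y - 4)^2 = (x - 0)^2 + (y - 1)^2
The x^2 and y^2 terms cancel: -8x + (-6)y = 1 - 32 = -31
Simplify: 8x + 6y = 31
Locus: Perpendicular bisector of the segment from (4, 4) to (0, 1): the line 8x + 6y = 31


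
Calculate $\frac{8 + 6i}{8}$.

Divisor is real, so divide each part by 8:
= 1 + (3/4)i


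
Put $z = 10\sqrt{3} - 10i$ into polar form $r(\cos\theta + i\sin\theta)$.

r = |z| = sqrt(a^2 + b^2) = sqrt((10*sqrt(3))^2 + (-10)^2) = sqrt(300 + 100) = sqrt(400) = 20
θ = arctan(b/a) = arctan(-10/17.3205) (quadrant-adjusted) = 330°
z = 20(cos 330° + i sin 330°)


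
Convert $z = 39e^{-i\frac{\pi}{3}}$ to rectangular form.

a = r cos θ = 39 * 1/2 = 39/2
b = r sin θ = 39 * -sqrt(3)/2 = -39*sqrt(3)/2
z = 39/2 - (39*sqrt(3)/2)i


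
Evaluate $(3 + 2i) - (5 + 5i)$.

(3 - 5) + (2 - 5)i = -2 - 3i


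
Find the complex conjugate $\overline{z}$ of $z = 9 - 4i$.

If z = a + bi, then conjugate(z) = a - bi
conjugate(9 - 4i) = 9 + 4i


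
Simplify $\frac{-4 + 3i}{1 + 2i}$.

Multiply numerator and denominator by conjugate (1 - 2i):
= (-4 + 3i)(1 - 2i) / (1^2 + 2^2)
= (2 + 11i) / 5
= 2/5 + (11/5)i


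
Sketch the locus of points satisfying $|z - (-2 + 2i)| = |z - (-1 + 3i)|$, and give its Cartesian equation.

|z - z1| = |z - z2| means z is equidistant from z1 and z2,
i.e. the perpendicular bisector of the segment from (-2, 2) to (-1, 3) (midpoint (-3/2, 5/2)).
With z = x + yi, square both sides:
(x - (-2))^2 + (y - 2)^2 = (x - (-1))^2 + (y - 3)^2
The x^2 and y^2 terms cancel: 2x + 2y = 10 - 8 = 2
Simplify: x + y = 1
Locus: Perpendicular bisector of the segment from (-2, 2) to (-1, 3): the line x + y = 1


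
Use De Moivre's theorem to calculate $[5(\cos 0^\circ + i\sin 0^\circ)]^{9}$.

By De Moivre: z^n = r^n(cos(nθ) + i sin(nθ))
= 5^9(cos(9*0°) + i sin(9*0°))
= 1953125(cos 0° + i sin 0°)
= 1953125


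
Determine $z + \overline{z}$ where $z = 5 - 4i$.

z + conjugate(z) = (a + bi) + (a - bi) = 2a
= 2 * 5 = 10


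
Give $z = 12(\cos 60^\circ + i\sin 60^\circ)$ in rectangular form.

a = r cos θ = 12 * 1/2 = 6
b = r sin θ = 12 * sqrt(3)/2 = 6*sqrt(3)
z = 6 + 6*sqrt(3)i


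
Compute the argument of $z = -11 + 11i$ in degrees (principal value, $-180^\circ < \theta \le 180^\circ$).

θ = arctan(b/a) = arctan(11/-11) (quadrant-adjusted) = 135°


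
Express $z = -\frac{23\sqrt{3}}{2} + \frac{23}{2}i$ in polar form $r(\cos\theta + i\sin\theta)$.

r = |z| = sqrt(a^2 + b^2) = sqrt((-23*sqrt(3)/2)^2 + (23/2)^2) = sqrt(1587/4 + 529/4) = sqrt(529) = 23
θ = arctan(b/a) = arctan(11.5/-19.9186) (quadrant-adjusted) = 150°
z = 23(cos 150° + i sin 150°)


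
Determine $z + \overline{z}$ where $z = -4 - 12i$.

z + conjugate(z) = (a + bi) + (a - bi) = 2a
= 2 * (-4) = -8


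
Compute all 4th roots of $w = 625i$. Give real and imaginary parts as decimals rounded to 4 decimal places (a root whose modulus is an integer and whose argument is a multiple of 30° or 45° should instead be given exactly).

|w| = 625, arg(w) = 90°
Root modulus = 625^(1/4) = 5
Root arguments: θ_k = (90° + 360°k)/4 for k = 0, 1, ..., 3
Compute each root as (root modulus)(cos θ_k + i sin θ_k) using full-precision intermediates, then round to 4 decimal places.
Roots: 4.6194 + 1.9134i, -1.9134 + 4.6194i, -4.6194 - 1.9134i, 1.9134 - 4.6194i


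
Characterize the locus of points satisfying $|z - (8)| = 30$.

|z - z0| = r describes a circle centered at z0 with radius r
Here z0 = 8 and r = 30
Locus: Circle centered at (8, 0) with radius 30


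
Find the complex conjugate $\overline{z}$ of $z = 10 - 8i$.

If z = a + bi, then conjugate(z) = a - bi
conjugate(10 - 8i) = 10 + 8i


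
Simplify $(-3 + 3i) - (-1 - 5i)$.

(-3 - (-1)) + (3 - (-5))i = -2 + 8i


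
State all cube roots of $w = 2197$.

|w| = 2197, arg(w) = 0°
Root modulus = 2197^(1/3) = 13
Root arguments: θ_k = (0° + 360°k)/3 for k = 0, 1, ..., 2
Roots: 13, -13/2 + (13*sqrt(3)/2)i, -13/2 - (13*sqrt(3)/2)i


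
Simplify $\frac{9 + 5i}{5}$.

Divisor is real, so divide each part by 5:
= 9/5 + i


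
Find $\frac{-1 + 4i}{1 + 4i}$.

Multiply numerator and denominator by conjugate (1 - 4i):
= (-1 + 4i)(1 - 4i) / (1^2 + 4^2)
= (15 + 8i) / 17
= 15/17 + (8/17)i


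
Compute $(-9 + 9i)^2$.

(a + bi)^2 = a^2 - b^2 + 2abi
= (-9)^2 - 9^2 + 2*(-9)*9i
= -162i


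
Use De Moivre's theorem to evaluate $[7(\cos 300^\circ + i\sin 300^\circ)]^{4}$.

By De Moivre: z^n = r^n(cos(nθ) + i sin(nθ))
= 7^4(cos(4*300°) + i sin(4*300°))
= 2401(cos 120° + i sin 120°)
= -2401/2 + (2401*sqrt(3)/2)i


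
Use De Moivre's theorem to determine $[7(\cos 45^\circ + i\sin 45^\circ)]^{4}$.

By De Moivre: z^n = r^n(cos(nθ) + i sin(nθ))
= 7^4(cos(4*45°) + i sin(4*45°))
= 2401(cos 180° + i sin 180°)
= -2401


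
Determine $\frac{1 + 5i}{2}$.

Divisor is real, so divide each part by 2:
= 1/2 + (5/2)i


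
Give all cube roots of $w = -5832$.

|w| = 5832, arg(w) = 180°
Root modulus = 5832^(1/3) = 18
Root arguments: θ_k = (180° + 360°k)/3 for k = 0, 1, ..., 2
Roots: 9 + 9*sqrt(3)i, -18, 9 - 9*sqrt(3)i


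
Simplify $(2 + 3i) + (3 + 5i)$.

(2 + 3) + (3 + 5)i = 5 + 8i


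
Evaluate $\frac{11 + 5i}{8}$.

Divisor is real, so divide each part by 8:
= 11/8 + (5/8)i


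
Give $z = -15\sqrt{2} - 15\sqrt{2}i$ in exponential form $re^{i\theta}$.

r = |z| = sqrt((-15*sqrt(2))^2 + (-15*sqrt(2))^2) = sqrt(450 + 450) = sqrt(900) = 30
θ = arctan(b/a) = arctan(-21.2132/-21.2132) (quadrant-adjusted) = -135° = -3π/4
z = 30e^(-i*3π/4)


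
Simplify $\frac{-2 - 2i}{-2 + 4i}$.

Multiply numerator and denominator by conjugate (-2 - 4i):
= (-2 - 2i)(-2 - 4i) / ((-2)^2 + 4^2)
= (-4 + 12i) / 20
Divide through by 4: (-1 + 3i) / 5
= -1/5 + (3/5)i


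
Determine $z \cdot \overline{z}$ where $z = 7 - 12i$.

z * conjugate(z) = |z|^2 = a^2 + b^2
= 7^2 + (-12)^2 = 193


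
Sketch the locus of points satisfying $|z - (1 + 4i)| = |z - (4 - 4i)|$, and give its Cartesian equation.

|z - z1| = |z - z2| means z is equidistant from z1 and z2,
i.e. the perpendicular bisector of the segment from (1, 4) to (4, -4) (midpoint (5/2, 0)).
With z = x + yi, square both sides:
(x - 1)^2 + (y - 4)^2 = (x - 4)^2 + (y - (-4))^2
The x^2 and y^2 terms cancel: 6x + (-16)y = 32 - 17 = 15
Simplify: 6x - 16y = 15
Locus: Perpendicular bisector of the segment from (1, 4) to (4, -4): the line 6x - 16y = 15


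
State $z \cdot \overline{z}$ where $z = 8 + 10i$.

z * conjugate(z) = |z|^2 = a^2 + b^2
= 8^2 + 10^2 = 164


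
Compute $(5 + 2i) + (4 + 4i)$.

(5 + 4) + (2 + 4)i = 9 + 6i


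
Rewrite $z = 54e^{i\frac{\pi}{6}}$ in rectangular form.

a = r cos θ = 54 * sqrt(3)/2 = 27*sqrt(3)
b = r sin θ = 54 * 1/2 = 27
z = 27*sqrt(3) + 27i


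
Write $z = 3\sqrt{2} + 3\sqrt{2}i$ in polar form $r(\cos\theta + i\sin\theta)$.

r = |z| = sqrt(a^2 + b^2) = sqrt((3*sqrt(2))^2 + (3*sqrt(2))^2) = sqrt(18 + 18) = sqrt(36) = 6
θ = arctan(b/a) = arctan(4.2426/4.2426) (quadrant-adjusted) = 45°
z = 6(cos 45° + i sin 45°)


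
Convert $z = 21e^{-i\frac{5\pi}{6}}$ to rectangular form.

a = r cos θ = 21 * -sqrt(3)/2 = -21*sqrt(3)/2
b = r sin θ = 21 * -1/2 = -21/2
z = -21*sqrt(3)/2 - (21/2)i


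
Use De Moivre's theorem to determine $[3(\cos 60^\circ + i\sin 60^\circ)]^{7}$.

By De Moivre: z^n = r^n(cos(nθ) + i sin(nθ))
= 3^7(cos(7*60°) + i sin(7*60°))
= 2187(cos 60° + i sin 60°)
= 2187/2 + (2187*sqrt(3)/2)i


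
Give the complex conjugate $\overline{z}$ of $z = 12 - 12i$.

If z = a + bi, then conjugate(z) = a - bi
conjugate(12 - 12i) = 12 + 12i


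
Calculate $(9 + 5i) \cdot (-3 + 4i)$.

(a1*a2 - b1*b2) + (a1*b2 + b1*a2)i
= (-27 - 20) + (36 + (-15))i
= -47 + 21i


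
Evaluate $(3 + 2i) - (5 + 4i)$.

(3 - 5) + (2 - 4)i = -2 - 2i


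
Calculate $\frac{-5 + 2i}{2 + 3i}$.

Multiply numerator and denominator by conjugate (2 - 3i):
= (-5 + 2i)(2 - 3i) / (2^2 + 3^2)
= (-4 + 19i) / 13
= -4/13 + (19/13)i


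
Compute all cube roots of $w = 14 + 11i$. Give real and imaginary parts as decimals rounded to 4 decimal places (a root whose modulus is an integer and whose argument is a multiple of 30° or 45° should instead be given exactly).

|w| = sqrt(317) ≈ 17.804494, arg(w) ≈ 38.157227°
Root modulus = sqrt(317)^(1/3) ≈ 2.611218
Root arguments: θ_k = (arg(w) + 360°k)/3 for k = 0, 1, ..., 2
Compute each root as (root modulus)(cos θ_k + i sin θ_k) using full-precision intermediates, then round to 4 decimal places.
Roots: 2.5471 + 0.5749i, -1.7715 + 1.9184i, -0.7757 - 2.4933i


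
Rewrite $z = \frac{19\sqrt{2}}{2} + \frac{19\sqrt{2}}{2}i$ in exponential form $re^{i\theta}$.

r = |z| = sqrt((19*sqrt(2)/2)^2 + (19*sqrt(2)/2)^2) = sqrt(361/2 + 361/2) = sqrt(361) = 19
θ = arctan(b/a) = arctan(13.435/13.435) (quadrant-adjusted) = 45° = π/4
z = 19e^(i*π/4)


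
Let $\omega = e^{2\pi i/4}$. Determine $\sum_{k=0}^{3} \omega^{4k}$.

Since 4 divides 4, ω^4 = (ω^4)^1 = 1^1 = 1, so every term is 1.
Sum = 4 · 1 = 4


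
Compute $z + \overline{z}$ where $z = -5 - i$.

z + conjugate(z) = (a + bi) + (a - bi) = 2a
= 2 * (-5) = -10


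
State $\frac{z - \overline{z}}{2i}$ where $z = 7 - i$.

z - conjugate(z) = 2bi
(z - conjugate(z))/(2i) = 2bi/(2i) = b = -1


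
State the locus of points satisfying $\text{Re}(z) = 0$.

Re(z) = x where z = x + yi; the equation x = 0 is satisfied by all points with that x-coordinate
Locus: Vertical line x = 0


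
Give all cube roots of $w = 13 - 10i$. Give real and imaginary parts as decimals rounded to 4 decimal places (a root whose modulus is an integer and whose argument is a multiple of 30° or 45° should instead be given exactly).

|w| = sqrt(269) ≈ 16.401219, arg(w) ≈ 322.431408°
Root modulus = sqrt(269)^(1/3) ≈ 2.540731
Root arguments: θ_k = (arg(w) + 360°k)/3 for k = 0, 1, ..., 2
Compute each root as (root modulus)(cos θ_k + i sin θ_k) using full-precision intermediates, then round to 4 decimal places.
Roots: -0.7630 + 2.4234i, -1.7172 - 1.8725i, 2.4803 - 0.5509i


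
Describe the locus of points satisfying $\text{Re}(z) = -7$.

Re(z) = x where z = x + yi; the equation x = -7 is satisfied by all points with that x-coordinate
Locus: Vertical line x = -7


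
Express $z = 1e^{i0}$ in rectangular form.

a = r cos θ = 1 * 1 = 1
b = r sin θ = 1 * 0 = 0
z = 1


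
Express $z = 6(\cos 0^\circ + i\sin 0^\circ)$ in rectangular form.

a = r cos θ = 6 * 1 = 6
b = r sin θ = 6 * 0 = 0
z = 6


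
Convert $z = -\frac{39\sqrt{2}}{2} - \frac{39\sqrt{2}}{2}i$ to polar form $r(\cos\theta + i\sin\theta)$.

r = |z| = sqrt(a^2 + b^2) = sqrt((-39*sqrt(2)/2)^2 + (-39*sqrt(2)/2)^2) = sqrt(1521/2 + 1521/2) = sqrt(1521) = 39
θ = arctan(b/a) = arctan(-27.5772/-27.5772) (quadrant-adjusted) = 225°
z = 39(cos 225° + i sin 225°)


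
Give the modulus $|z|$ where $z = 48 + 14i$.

|z| = sqrt(a^2 + b^2) = sqrt(48^2 + 14^2) = sqrt(2500) = 50


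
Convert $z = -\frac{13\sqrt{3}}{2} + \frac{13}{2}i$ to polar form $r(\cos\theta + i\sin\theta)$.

r = |z| = sqrt(a^2 + b^2) = sqrt((-13*sqrt(3)/2)^2 + (13/2)^2) = sqrt(507/4 + 169/4) = sqrt(169) = 13
θ = arctan(b/a) = arctan(6.5/-11.2583) (quadrant-adjusted) = 150°
z = 13(cos 150° + i sin 150°)


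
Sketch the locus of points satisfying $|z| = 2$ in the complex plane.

|z| = 2 means sqrt(x^2 + y^2) = 2
This is a circle of radius 2 centered at the origin


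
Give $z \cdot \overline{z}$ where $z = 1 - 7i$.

z * conjugate(z) = |z|^2 = a^2 + b^2
= 1^2 + (-7)^2 = 50


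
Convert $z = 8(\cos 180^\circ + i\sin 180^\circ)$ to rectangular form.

a = r cos θ = 8 * -1 = -8
b = r sin θ = 8 * 0 = 0
z = -8


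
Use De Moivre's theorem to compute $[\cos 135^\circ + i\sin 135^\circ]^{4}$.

By De Moivre: z^n = r^n(cos(nθ) + i sin(nθ))
= 1^4(cos(4*135°) + i sin(4*135°))
= 1(cos 180° + i sin 180°)
= -1


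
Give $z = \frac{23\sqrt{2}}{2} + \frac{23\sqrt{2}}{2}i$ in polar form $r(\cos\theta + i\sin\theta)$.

r = |z| = sqrt(a^2 + b^2) = sqrt((23*sqrt(2)/2)^2 + (23*sqrt(2)/2)^2) = sqrt(529/2 + 529/2) = sqrt(529) = 23
θ = arctan(b/a) = arctan(16.2635/16.2635) (quadrant-adjusted) = 45°
z = 23(cos 45° + i sin 45°)


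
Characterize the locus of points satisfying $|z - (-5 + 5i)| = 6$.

|z - z0| = r describes a circle centered at z0 with radius r
Here z0 = -5 + 5i and r = 6
Locus: Circle centered at (-5, 5) with radius 6


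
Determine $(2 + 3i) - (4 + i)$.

(2 - 4) + (3 - 1)i = -2 + 2i


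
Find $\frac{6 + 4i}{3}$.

Divisor is real, so divide each part by 3:
= 2 + (4/3)i


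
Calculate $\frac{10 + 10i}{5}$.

Divisor is real, so divide each part by 5:
= 2 + 2i


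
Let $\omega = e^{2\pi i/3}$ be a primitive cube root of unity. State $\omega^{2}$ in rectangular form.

ω^2 = e^(2πi·2/3) = e^(i·4π/3)
= cos(4π/3) + i sin(4π/3)
= -1/2 - (sqrt(3)/2)i


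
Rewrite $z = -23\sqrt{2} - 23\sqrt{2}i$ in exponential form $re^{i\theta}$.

r = |z| = sqrt((-23*sqrt(2))^2 + (-23*sqrt(2))^2) = sqrt(1058 + 1058) = sqrt(2116) = 46
θ = arctan(b/a) = arctan(-32.5269/-32.5269) (quadrant-adjusted) = 225° = 5π/4
z = 46e^(i*5π/4)


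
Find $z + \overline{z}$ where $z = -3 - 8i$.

z + conjugate(z) = (a + bi) + (a - bi) = 2a
= 2 * (-3) = -6


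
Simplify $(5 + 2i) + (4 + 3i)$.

(5 + 4) + (2 + 3)i = 9 + 5i


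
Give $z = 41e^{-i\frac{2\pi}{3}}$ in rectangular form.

a = r cos θ = 41 * -1/2 = -41/2
b = r sin θ = 41 * -sqrt(3)/2 = -41*sqrt(3)/2
z = -41/2 - (41*sqrt(3)/2)i


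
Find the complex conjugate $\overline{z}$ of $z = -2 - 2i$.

If z = a + bi, then conjugate(z) = a - bi
conjugate(-2 - 2i) = -2 + 2i


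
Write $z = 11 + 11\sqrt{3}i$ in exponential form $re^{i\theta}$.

r = |z| = sqrt((11)^2 + (11*sqrt(3))^2) = sqrt(121 + 363) = sqrt(484) = 22
θ = arctan(b/a) = arctan(19.0526/11) (quadrant-adjusted) = 60° = π/3
z = 22e^(i*π/3)


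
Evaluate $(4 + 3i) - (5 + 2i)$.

(4 - 5) + (3 - 2)i = -1 + i


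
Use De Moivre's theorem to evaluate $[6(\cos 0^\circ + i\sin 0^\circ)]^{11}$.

By De Moivre: z^n = r^n(cos(nθ) + i sin(nθ))
= 6^11(cos(11*0°) + i sin(11*0°))
= 362797056(cos 0° + i sin 0°)
= 362797056


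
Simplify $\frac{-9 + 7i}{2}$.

Divisor is real, so divide each part by 2:
= -9/2 + (7/2)i


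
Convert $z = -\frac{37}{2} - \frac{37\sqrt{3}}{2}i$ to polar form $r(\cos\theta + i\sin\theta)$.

r = |z| = sqrt(a^2 + b^2) = sqrt((-37/2)^2 + (-37*sqrt(3)/2)^2) = sqrt(1369/4 + 4107/4) = sqrt(1369) = 37
θ = arctan(b/a) = arctan(-32.0429/-18.5) (quadrant-adjusted) = 240°
z = 37(cos 240° + i sin 240°)


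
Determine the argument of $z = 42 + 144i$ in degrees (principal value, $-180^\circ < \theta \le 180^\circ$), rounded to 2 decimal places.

θ = arctan(b/a) = arctan(144/42) (quadrant-adjusted) = 73.74°


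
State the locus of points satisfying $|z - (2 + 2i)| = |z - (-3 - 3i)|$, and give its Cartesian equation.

|z - z1| = |z - z2| means z is equidistant from z1 and z2,
i.e. the perpendicular bisector of the segment from (2, 2) to (-3, -3) (midpoint (-1/2, -1/2)).
With z = x + yi, square both sides:
(x - 2)^2 + (y - 2)^2 = (x - (-3))^2 + (y - (-3))^2
The x^2 and y^2 terms cancel: -10x + (-10)y = 18 - 8 = 10
Simplify: x + y = -1
Locus: Perpendicular bisector of the segment from (2, 2) to (-3, -3): the line x + y = -1


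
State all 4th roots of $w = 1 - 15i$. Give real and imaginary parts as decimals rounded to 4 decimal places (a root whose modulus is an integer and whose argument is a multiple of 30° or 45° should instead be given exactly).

|w| = sqrt(226) ≈ 15.033296, arg(w) ≈ 273.814075°
Root modulus = sqrt(226)^(1/4) ≈ 1.969081
Root arguments: θ_k = (arg(w) + 360°k)/4 for k = 0, 1, ..., 3
Compute each root as (root modulus)(cos θ_k + i sin θ_k) using full-precision intermediates, then round to 4 decimal places.
Roots: 0.7232 + 1.8315i, -1.8315 + 0.7232i, -0.7232 - 1.8315i, 1.8315 - 0.7232i


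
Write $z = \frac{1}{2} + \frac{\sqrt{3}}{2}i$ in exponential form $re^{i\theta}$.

r = |z| = sqrt((1/2)^2 + (sqrt(3)/2)^2) = sqrt(1/4 + 3/4) = sqrt(1) = 1
θ = arctan(b/a) = arctan(0.866/0.5) (quadrant-adjusted) = 60° = π/3
z = 1e^(i*π/3)


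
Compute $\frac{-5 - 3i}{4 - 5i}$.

Multiply numerator and denominator by conjugate (4 + 5i):
= (-5 - 3i)(4 + 5i) / (4^2 + (-5)^2)
= (-5 - 37i) / 41
= -5/41 - (37/41)i


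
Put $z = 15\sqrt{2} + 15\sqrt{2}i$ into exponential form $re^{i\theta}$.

r = |z| = sqrt((15*sqrt(2))^2 + (15*sqrt(2))^2) = sqrt(450 + 450) = sqrt(900) = 30
θ = arctan(b/a) = arctan(21.2132/21.2132) (quadrant-adjusted) = 45° = π/4
z = 30e^(i*π/4)


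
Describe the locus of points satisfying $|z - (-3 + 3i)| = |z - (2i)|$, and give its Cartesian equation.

|z - z1| = |z - z2| means z is equidistant from z1 and z2,
i.e. the perpendicular bisector of the segment from (-3, 3) to (0, 2) (midpoint (-3/2, 5/2)).
With z = x + yi, square both sides:
(x - (-3))^2 + (y - 3)^2 = (x - 0)^2 + (y - 2)^2
The x^2 and y^2 terms cancel: 6x + (-2)y = 4 - 18 = -14
Simplify: 3x - y = -7
Locus: Perpendicular bisector of the segment from (-3, 3) to (0, 2): the line 3x - y = -7


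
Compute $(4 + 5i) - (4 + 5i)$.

(4 - 4) + (5 - 5)i = 0


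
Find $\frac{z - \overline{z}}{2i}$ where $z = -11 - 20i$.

z - conjugate(z) = 2bi
(z - conjugate(z))/(2i) = 2bi/(2i) = b = -20


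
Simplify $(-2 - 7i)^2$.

(a + bi)^2 = a^2 - b^2 + 2abi
= (-2)^2 - (-7)^2 + 2*(-2)*(-7)i
= -45 + 28i


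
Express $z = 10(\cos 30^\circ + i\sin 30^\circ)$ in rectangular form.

a = r cos θ = 10 * sqrt(3)/2 = 5*sqrt(3)
b = r sin θ = 10 * 1/2 = 5
z = 5*sqrt(3) + 5i


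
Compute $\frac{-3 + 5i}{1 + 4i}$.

Multiply numerator and denominator by conjugate (1 - 4i):
= (-3 + 5i)(1 - 4i) / (1^2 + 4^2)
= (17 + 17i) / 17
= 1 + i


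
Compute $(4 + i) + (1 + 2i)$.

(4 + 1) + (1 + 2)i = 5 + 3i


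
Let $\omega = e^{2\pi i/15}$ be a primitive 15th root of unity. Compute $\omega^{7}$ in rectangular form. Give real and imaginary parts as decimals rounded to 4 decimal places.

ω^7 = e^(2πi·7/15) = e^(i·14π/15)
= cos(14π/15) + i sin(14π/15)
= -0.9781 + 0.2079i


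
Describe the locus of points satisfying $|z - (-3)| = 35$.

|z - z0| = r describes a circle centered at z0 with radius r
Here z0 = -3 and r = 35
Locus: Circle centered at (-3, 0) with radius 35


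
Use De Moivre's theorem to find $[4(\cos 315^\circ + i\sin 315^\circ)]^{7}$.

By De Moivre: z^n = r^n(cos(nθ) + i sin(nθ))
= 4^7(cos(7*315°) + i sin(7*315°))
= 16384(cos 45° + i sin 45°)
= 8192*sqrt(2) + 8192*sqrt(2)i


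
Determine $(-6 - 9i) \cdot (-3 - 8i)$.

(a1*a2 - b1*b2) + (a1*b2 + b1*a2)i
= (18 - 72) + (48 + 27)i
= -54 + 75i


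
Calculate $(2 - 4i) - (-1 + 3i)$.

(2 - (-1)) + (-4 - 3)i = 3 - 7i


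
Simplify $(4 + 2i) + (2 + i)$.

(4 + 2) + (2 + 1)i = 6 + 3i


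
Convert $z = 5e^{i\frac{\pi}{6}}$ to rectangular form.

a = r cos θ = 5 * sqrt(3)/2 = 5*sqrt(3)/2
b = r sin θ = 5 * 1/2 = 5/2
z = 5*sqrt(3)/2 + (5/2)i


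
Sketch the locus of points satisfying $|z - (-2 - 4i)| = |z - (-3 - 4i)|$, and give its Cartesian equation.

|z - z1| = |z - z2| means z is equidistant from z1 and z2,
i.e. the perpendicular bisector of the segment from (-2, -4) to (-3, -4) (midpoint (-5/2, -4)).
With z = x + yi, square both sides:
(x - (-2))^2 + (y - (-4))^2 = (x - (-3))^2 + (y - (-4))^2
The x^2 and y^2 terms cancel: -2x + 0y = 25 - 20 = 5
Simplify: x = -5/2
Locus: Perpendicular bisector of the segment from (-2, -4) to (-3, -4): the line x = -5/2


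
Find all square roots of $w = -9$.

|w| = 9, arg(w) = 180°
Root modulus = 9^(1/2) = 3
Root arguments: θ_k = (180° + 360°k)/2 for k = 0, 1, ..., 1
Roots: 3i, -3i


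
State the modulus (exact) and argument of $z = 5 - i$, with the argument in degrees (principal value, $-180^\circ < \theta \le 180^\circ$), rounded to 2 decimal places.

|z| = sqrt(5^2 + (-1)^2) = sqrt(26)
arg(z) = arctan(b/a) = arctan(-1/5) (quadrant-adjusted) = -11.31°


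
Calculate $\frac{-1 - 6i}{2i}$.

Multiply numerator and denominator by conjugate (-2i):
= (-1 - 6i)(-2i) / (0^2 + 2^2)
= (-12 + 2i) / 4
Divide through by 2: (-6 + i) / 2
= -3 + (1/2)i


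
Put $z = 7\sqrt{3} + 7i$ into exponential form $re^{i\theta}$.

r = |z| = sqrt((7*sqrt(3))^2 + (7)^2) = sqrt(147 + 49) = sqrt(196) = 14
θ = arctan(b/a) = arctan(7/12.1244) (quadrant-adjusted) = 30° = π/6
z = 14e^(i*π/6)


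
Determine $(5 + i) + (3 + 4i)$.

(5 + 3) + (1 + 4)i = 8 + 5i


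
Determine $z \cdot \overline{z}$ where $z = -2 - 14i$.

z * conjugate(z) = |z|^2 = a^2 + b^2
= (-2)^2 + (-14)^2 = 200


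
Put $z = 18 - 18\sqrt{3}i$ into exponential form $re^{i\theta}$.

r = |z| = sqrt((18)^2 + (-18*sqrt(3))^2) = sqrt(324 + 972) = sqrt(1296) = 36
θ = arctan(b/a) = arctan(-31.1769/18) (quadrant-adjusted) = -60° = -π/3
z = 36e^(-i*π/3)


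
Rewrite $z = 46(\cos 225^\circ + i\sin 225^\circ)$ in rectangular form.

a = r cos θ = 46 * -sqrt(2)/2 = -23*sqrt(2)
b = r sin θ = 46 * -sqrt(2)/2 = -23*sqrt(2)
z = -23*sqrt(2) - 23*sqrt(2)i


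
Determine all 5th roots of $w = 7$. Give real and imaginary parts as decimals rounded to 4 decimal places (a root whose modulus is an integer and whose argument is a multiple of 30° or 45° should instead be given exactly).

|w| = 7, arg(w) = 0°
Root modulus = 7^(1/5) ≈ 1.475773
Root arguments: θ_k = (0° + 360°k)/5 for k = 0, 1, ..., 4
Compute each root as (root modulus)(cos θ_k + i sin θ_k) using full-precision intermediates, then round to 4 decimal places.
Roots: 1.4758, 0.4560 + 1.4035i, -1.1939 + 0.8674i, -1.1939 - 0.8674i, 0.4560 - 1.4035i


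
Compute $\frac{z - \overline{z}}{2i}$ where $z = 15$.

z - conjugate(z) = 2bi
(z - conjugate(z))/(2i) = 2bi/(2i) = b = 0


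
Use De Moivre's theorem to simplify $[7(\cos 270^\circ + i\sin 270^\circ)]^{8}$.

By De Moivre: z^n = r^n(cos(nθ) + i sin(nθ))
= 7^8(cos(8*270°) + i sin(8*270°))
= 5764801(cos 0° + i sin 0°)
= 5764801


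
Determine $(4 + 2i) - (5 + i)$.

(4 - 5) + (2 - 1)i = -1 + i


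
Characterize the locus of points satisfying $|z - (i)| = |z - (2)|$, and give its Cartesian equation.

|z - z1| = |z - z2| means z is equidistant from z1 and z2,
i.e. the perpendicular bisector of the segment from (0, 1) to (2, 0) (midpoint (1, 1/2)).
With z = x + yi, square both sides:
(x - 0)^2 + (y - 1)^2 = (x - 2)^2 + (y - 0)^2
The x^2 and y^2 terms cancel: 4x + (-2)y = 4 - 1 = 3
Simplify: 4x - 2y = 3
Locus: Perpendicular bisector of the segment from (0, 1) to (2, 0): the line 4x - 2y = 3


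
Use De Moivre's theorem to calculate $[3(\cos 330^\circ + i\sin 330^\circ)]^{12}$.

By De Moivre: z^n = r^n(cos(nθ) + i sin(nθ))
= 3^12(cos(12*330°) + i sin(12*330°))
= 531441(cos 0° + i sin 0°)
= 531441


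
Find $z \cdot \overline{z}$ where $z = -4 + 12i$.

z * conjugate(z) = |z|^2 = a^2 + b^2
= (-4)^2 + 12^2 = 160


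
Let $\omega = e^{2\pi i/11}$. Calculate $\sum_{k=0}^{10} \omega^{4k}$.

Let ζ = ω^4 = e^(2πi·4/11). Since 11 ∤ 4, ζ ≠ 1.
Sum = Σ_{k=0}^{10} ζ^k = (ζ^11 - 1)/(ζ - 1) = (ω^{4·11} - 1)/(ζ - 1) = (1 - 1)/(ζ - 1) = 0


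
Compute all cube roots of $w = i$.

|w| = 1, arg(w) = 90°
Root modulus = 1^(1/3) = 1
Root arguments: θ_k = (90° + 360°k)/3 for k = 0, 1, ..., 2
Roots: sqrt(3)/2 + (1/2)i, -sqrt(3)/2 + (1/2)i, -i


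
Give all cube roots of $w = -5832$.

|w| = 5832, arg(w) = 180°
Root modulus = 5832^(1/3) = 18
Root arguments: θ_k = (180° + 360°k)/3 for k = 0, 1, ..., 2
Roots: 9 + 9*sqrt(3)i, -18, 9 - 9*sqrt(3)i


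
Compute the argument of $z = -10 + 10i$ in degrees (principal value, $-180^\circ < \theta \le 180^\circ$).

θ = arctan(b/a) = arctan(10/-10) (quadrant-adjusted) = 135°


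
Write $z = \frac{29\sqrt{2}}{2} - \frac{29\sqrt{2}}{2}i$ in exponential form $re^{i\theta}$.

r = |z| = sqrt((29*sqrt(2)/2)^2 + (-29*sqrt(2)/2)^2) = sqrt(841/2 + 841/2) = sqrt(841) = 29
θ = arctan(b/a) = arctan(-20.5061/20.5061) (quadrant-adjusted) = -45° = -π/4
z = 29e^(-i*π/4)


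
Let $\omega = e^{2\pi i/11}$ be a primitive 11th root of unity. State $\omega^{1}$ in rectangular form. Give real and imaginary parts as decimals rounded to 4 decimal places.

ω^1 = e^(2πi·1/11) = e^(i·2π/11)
= cos(2π/11) + i sin(2π/11)
= 0.8413 + 0.5406i


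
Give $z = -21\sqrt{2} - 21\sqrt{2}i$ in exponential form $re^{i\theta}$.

r = |z| = sqrt((-21*sqrt(2))^2 + (-21*sqrt(2))^2) = sqrt(882 + 882) = sqrt(1764) = 42
θ = arctan(b/a) = arctan(-29.6985/-29.6985) (quadrant-adjusted) = 225° = 5π/4
z = 42e^(i*5π/4)


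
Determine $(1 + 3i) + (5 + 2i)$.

(1 + 5) + (3 + 2)i = 6 + 5i


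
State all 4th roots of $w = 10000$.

|w| = 10000, arg(w) = 0°
Root modulus = 10000^(1/4) = 10
Root arguments: θ_k = (0° + 360°k)/4 for k = 0, 1, ..., 3
Roots: 10, 10i, -10, -10i


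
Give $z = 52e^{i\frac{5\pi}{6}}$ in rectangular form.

a = r cos θ = 52 * -sqrt(3)/2 = -26*sqrt(3)
b = r sin θ = 52 * 1/2 = 26
z = -26*sqrt(3) + 26i


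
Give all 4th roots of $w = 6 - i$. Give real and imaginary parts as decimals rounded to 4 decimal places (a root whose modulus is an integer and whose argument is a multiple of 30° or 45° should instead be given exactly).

|w| = sqrt(37) ≈ 6.082763, arg(w) ≈ 350.537678°
Root modulus = sqrt(37)^(1/4) ≈ 1.570454
Root arguments: θ_k = (arg(w) + 360°k)/4 for k = 0, 1, ..., 3
Compute each root as (root modulus)(cos θ_k + i sin θ_k) using full-precision intermediates, then round to 4 decimal places.
Roots: 0.0648 + 1.5691i, -1.5691 + 0.0648i, -0.0648 - 1.5691i, 1.5691 - 0.0648i


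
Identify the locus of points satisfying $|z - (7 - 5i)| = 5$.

|z - z0| = r describes a circle centered at z0 with radius r
Here z0 = 7 - 5i and r = 5
Locus: Circle centered at (7, -5) with radius 5


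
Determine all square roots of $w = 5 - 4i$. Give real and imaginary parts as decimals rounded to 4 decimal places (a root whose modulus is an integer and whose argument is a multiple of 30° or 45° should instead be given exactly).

|w| = sqrt(41) ≈ 6.403124, arg(w) ≈ 321.340192°
Root modulus = sqrt(41)^(1/2) ≈ 2.530440
Root arguments: θ_k = (arg(w) + 360°k)/2 for k = 0, 1, ..., 1
Compute each root as (root modulus)(cos θ_k + i sin θ_k) using full-precision intermediates, then round to 4 decimal places.
Roots: -2.3878 + 0.8376i, 2.3878 - 0.8376i


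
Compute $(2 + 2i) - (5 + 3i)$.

(2 - 5) + (2 - 3)i = -3 - i


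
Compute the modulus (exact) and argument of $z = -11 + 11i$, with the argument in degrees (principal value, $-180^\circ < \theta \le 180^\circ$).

|z| = sqrt((-11)^2 + 11^2) = sqrt(242)
arg(z) = arctan(b/a) = arctan(11/-11) (quadrant-adjusted) = 135°


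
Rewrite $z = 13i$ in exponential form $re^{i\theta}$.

r = |z| = sqrt((0)^2 + (13)^2) = sqrt(0 + 169) = sqrt(169) = 13
a = 0 and b > 0, so z lies on the positive imaginary axis: θ = 90° = π/2
z = 13e^(i*π/2)


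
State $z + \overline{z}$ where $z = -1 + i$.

z + conjugate(z) = (a + bi) + (a - bi) = 2a
= 2 * (-1) = -2


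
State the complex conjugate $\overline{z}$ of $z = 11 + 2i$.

If z = a + bi, then conjugate(z) = a - bi
conjugate(11 + 2i) = 11 - 2i


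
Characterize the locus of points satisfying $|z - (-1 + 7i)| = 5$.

|z - z0| = r describes a circle centered at z0 with radius r
Here z0 = -1 + 7i and r = 5
Locus: Circle centered at (-1, 7) with radius 5


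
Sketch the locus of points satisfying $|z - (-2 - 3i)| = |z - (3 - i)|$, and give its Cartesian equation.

|z - z1| = |z - z2| means z is equidistant from z1 and z2,
i.e. the perpendicular bisector of the segment from (-2, -3) to (3, -1) (midpoint (1/2, -2)).
With z = x + yi, square both sides:
(x - (-2))^2 + (y - (-3))^2 = (x - 3)^2 + (y - (-1))^2
The x^2 and y^2 terms cancel: 10x + 4y = 10 - 13 = -3
Simplify: 10x + 4y = -3
Locus: Perpendicular bisector of the segment from (-2, -3) to (3, -1): the line 10x + 4y = -3


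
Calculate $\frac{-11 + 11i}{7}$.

Divisor is real, so divide each part by 7:
= -11/7 + (11/7)i


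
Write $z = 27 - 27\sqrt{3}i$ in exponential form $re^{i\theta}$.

r = |z| = sqrt((27)^2 + (-27*sqrt(3))^2) = sqrt(729 + 2187) = sqrt(2916) = 54
θ = arctan(b/a) = arctan(-46.7654/27) (quadrant-adjusted) = -60° = -π/3
z = 54e^(-i*π/3)


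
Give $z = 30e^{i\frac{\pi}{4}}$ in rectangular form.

a = r cos θ = 30 * sqrt(2)/2 = 15*sqrt(2)
b = r sin θ = 30 * sqrt(2)/2 = 15*sqrt(2)
z = 15*sqrt(2) + 15*sqrt(2)i


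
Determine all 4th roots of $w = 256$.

|w| = 256, arg(w) = 0°
Root modulus = 256^(1/4) = 4
Root arguments: θ_k = (0° + 360°k)/4 for k = 0, 1, ..., 3
Roots: 4, 4i, -4, -4i


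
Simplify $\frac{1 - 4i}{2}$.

Divisor is real, so divide each part by 2:
= 1/2 - 2i


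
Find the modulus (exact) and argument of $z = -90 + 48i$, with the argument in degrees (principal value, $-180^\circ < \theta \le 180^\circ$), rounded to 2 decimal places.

|z| = sqrt((-90)^2 + 48^2) = 102
arg(z) = arctan(b/a) = arctan(48/-90) (quadrant-adjusted) = 151.93°


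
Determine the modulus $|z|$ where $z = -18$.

|z| = sqrt(a^2 + b^2) = sqrt((-18)^2 + 0^2) = sqrt(324) = 18


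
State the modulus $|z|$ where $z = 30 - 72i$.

|z| = sqrt(a^2 + b^2) = sqrt(30^2 + (-72)^2) = sqrt(6084) = 78


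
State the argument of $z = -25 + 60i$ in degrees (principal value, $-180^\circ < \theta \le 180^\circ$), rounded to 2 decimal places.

θ = arctan(b/a) = arctan(60/-25) (quadrant-adjusted) = 112.62°


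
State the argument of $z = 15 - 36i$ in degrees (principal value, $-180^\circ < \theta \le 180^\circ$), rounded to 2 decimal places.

θ = arctan(b/a) = arctan(-36/15) (quadrant-adjusted) = -67.38°


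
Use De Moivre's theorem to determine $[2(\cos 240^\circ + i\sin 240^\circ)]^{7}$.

By De Moivre: z^n = r^n(cos(nθ) + i sin(nθ))
= 2^7(cos(7*240°) + i sin(7*240°))
= 128(cos 240° + i sin 240°)
= -64 - 64*sqrt(3)i


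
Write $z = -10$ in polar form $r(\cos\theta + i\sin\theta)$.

r = |z| = sqrt(a^2 + b^2) = sqrt((-10)^2 + (0)^2) = sqrt(100 + 0) = sqrt(100) = 10
b = 0 and a < 0, so z lies on the negative real axis: θ = 180°
z = 10(cos 180° + i sin 180°)


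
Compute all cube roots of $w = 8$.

|w| = 8, arg(w) = 0°
Root modulus = 8^(1/3) = 2
Root arguments: θ_k = (0° + 360°k)/3 for k = 0, 1, ..., 2
Roots: 2, -1 + sqrt(3)i, -1 - sqrt(3)i


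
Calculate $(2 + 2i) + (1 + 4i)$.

(2 + 1) + (2 + 4)i = 3 + 6i


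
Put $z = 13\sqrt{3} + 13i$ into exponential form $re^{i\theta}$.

r = |z| = sqrt((13*sqrt(3))^2 + (13)^2) = sqrt(507 + 169) = sqrt(676) = 26
θ = arctan(b/a) = arctan(13/22.5167) (quadrant-adjusted) = 30° = π/6
z = 26e^(i*π/6)


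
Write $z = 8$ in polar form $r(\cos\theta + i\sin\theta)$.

r = |z| = sqrt(a^2 + b^2) = sqrt((8)^2 + (0)^2) = sqrt(64 + 0) = sqrt(64) = 8
b = 0 and a > 0, so z lies on the positive real axis: θ = 0°
z = 8(cos 0° + i sin 0°)


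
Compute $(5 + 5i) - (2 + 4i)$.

(5 - 2) + (5 - 4)i = 3 + i


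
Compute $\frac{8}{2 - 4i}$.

Multiply numerator and denominator by conjugate (2 + 4i):
= (8)(2 + 4i) / (2^2 + (-4)^2)
= (16 + 32i) / 20
Divide through by 4: (4 + 8i) / 5
= 4/5 + (8/5)i


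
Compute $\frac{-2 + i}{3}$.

Divisor is real, so divide each part by 3:
= -2/3 + (1/3)i


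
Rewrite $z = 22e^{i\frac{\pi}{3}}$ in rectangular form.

a = r cos θ = 22 * 1/2 = 11
b = r sin θ = 22 * sqrt(3)/2 = 11*sqrt(3)
z = 11 + 11*sqrt(3)i


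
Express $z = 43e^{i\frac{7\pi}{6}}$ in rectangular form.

a = r cos θ = 43 * -sqrt(3)/2 = -43*sqrt(3)/2
b = r sin θ = 43 * -1/2 = -43/2
z = -43*sqrt(3)/2 - (43/2)i


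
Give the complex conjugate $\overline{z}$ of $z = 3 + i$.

If z = a + bi, then conjugate(z) = a - bi
conjugate(3 + i) = 3 - i


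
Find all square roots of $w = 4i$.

|w| = 4, arg(w) = 90°
Root modulus = 4^(1/2) = 2
Root arguments: θ_k = (90° + 360°k)/2 for k = 0, 1, ..., 1
Roots: sqrt(2) + sqrt(2)i, -sqrt(2) - sqrt(2)i


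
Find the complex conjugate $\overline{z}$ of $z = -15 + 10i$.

If z = a + bi, then conjugate(z) = a - bi
conjugate(-15 + 10i) = -15 - 10i


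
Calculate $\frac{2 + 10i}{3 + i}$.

Multiply numerator and denominator by conjugate (3 - i):
= (2 + 10i)(3 - i) / (3^2 + 1^2)
= (16 + 28i) / 10
Divide through by 2: (8 + 14i) / 5
= 8/5 + (14/5)i


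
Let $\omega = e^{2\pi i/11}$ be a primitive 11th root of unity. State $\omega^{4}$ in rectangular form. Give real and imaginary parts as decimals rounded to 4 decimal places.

ω^4 = e^(2πi·4/11) = e^(i·8π/11)
= cos(8π/11) + i sin(8π/11)
= -0.6549 + 0.7557i


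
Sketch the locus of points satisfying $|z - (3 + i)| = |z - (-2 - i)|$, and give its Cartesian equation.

|z - z1| = |z - z2| means z is equidistant from z1 and z2,
i.e. the perpendicular bisector of the segment from (3, 1) to (-2, -1) (midpoint (1/2, 0)).
With z = x + yi, square both sides:
(x - 3)^2 + (y - 1)^2 = (x - (-2))^2 + (y - (-1))^2
The x^2 and y^2 terms cancel: -10x + (-4)y = 5 - 10 = -5
Simplify: 10x + 4y = 5
Locus: Perpendicular bisector of the segment from (3, 1) to (-2, -1): the line 10x + 4y = 5


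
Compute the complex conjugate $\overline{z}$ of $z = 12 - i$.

If z = a + bi, then conjugate(z) = a - bi
conjugate(12 - i) = 12 + i


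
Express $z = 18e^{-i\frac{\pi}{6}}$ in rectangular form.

a = r cos θ = 18 * sqrt(3)/2 = 9*sqrt(3)
b = r sin θ = 18 * -1/2 = -9
z = 9*sqrt(3) - 9i


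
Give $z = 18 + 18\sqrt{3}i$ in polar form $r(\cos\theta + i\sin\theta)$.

r = |z| = sqrt(a^2 + b^2) = sqrt((18)^2 + (18*sqrt(3))^2) = sqrt(324 + 972) = sqrt(1296) = 36
θ = arctan(b/a) = arctan(31.1769/18) (quadrant-adjusted) = 60°
z = 36(cos 60° + i sin 60°)


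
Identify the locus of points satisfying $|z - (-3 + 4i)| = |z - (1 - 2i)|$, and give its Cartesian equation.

|z - z1| = |z - z2| means z is equidistant from z1 and z2,
i.e. the perpendicular bisector of the segment from (-3, 4) to (1, -2) (midpoint (-1, 1)).
With z = x + yi, square both sides:
(x - (-3))^2 + (y - 4)^2 = (x - 1)^2 + (y - (-2))^2
The x^2 and y^2 terms cancel: 8x + (-12)y = 5 - 25 = -20
Simplify: 2x - 3y = -5
Locus: Perpendicular bisector of the segment from (-3, 4) to (1, -2): the line 2x - 3y = -5


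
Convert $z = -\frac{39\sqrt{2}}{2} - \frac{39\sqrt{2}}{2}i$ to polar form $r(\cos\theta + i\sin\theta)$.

r = |z| = sqrt(a^2 + b^2) = sqrt((-39*sqrt(2)/2)^2 + (-39*sqrt(2)/2)^2) = sqrt(1521/2 + 1521/2) = sqrt(1521) = 39
θ = arctan(b/a) = arctan(-27.5772/-27.5772) (quadrant-adjusted) = 225°
z = 39(cos 225° + i sin 225°)


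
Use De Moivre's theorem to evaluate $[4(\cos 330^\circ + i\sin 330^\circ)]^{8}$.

By De Moivre: z^n = r^n(cos(nθ) + i sin(nθ))
= 4^8(cos(8*330°) + i sin(8*330°))
= 65536(cos 120° + i sin 120°)
= -32768 + 32768*sqrt(3)i
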